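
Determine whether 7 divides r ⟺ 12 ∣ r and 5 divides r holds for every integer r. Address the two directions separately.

[⇒] This fails: take r = 7. Certainly 7 ∣ 7, but 12 ∤ 7.

[⇐] This fails: take r = 60. Both 12 ∣ 60 and 5 ∣ 60, yet 60 is not a multiple of 7 (since 60 = 8·7 + 4), so 7 ∤ 60.

Neither direction holds.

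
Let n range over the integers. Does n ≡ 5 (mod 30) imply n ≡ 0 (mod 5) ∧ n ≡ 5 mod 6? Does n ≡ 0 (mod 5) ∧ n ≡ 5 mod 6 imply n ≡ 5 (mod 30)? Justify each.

(⇐) If n ≡ 0 (mod 5) and n ≡ 5 (mod 6), then by the Chinese remainder theorem n ≡ 5 (mod 30). This is exactly n ≡ 5 (mod 30).

(⇒) Suppose n ≡ 5 (mod 30); write n = 30j + 5. Since 5 ∣ 30, reducing mod 5 gives n ≡ 5 ≡ 0 (mod 5); since 6 ∣ 30, reducing mod 6 gives n ≡ 5 (mod 6).

The biconditional holds.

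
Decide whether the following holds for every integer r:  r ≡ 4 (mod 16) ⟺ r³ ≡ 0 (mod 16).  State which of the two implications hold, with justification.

The forward direction holds; the converse fails.

[⇒] Suppose r ≡ 4 (mod 16). Write r = 16j + 4. Then (16j + 4)³ = 4096j³ + 3072j² + 768j + 64 = 16(256j³ + 192j² + 48j + 4) + 0, so r³ ≡ 0 (mod 16).

[⇐] This fails: take r = 0. Then 0³ = 0 ≡ 0 (mod 16), yet 0 ≡ 0 (mod 16), not 4.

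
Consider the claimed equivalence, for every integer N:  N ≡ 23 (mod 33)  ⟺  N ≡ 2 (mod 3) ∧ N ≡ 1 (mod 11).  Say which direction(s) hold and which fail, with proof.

Forward direction. Suppose N ≡ 23 (mod 33); write N = 33j + 23. Since 3 ∣ 33, reducing mod 3 gives N ≡ 23 ≡ 2 (mod 3); since 11 ∣ 33, reducing mod 11 gives N ≡ 23 ≡ 1 (mod 11).

Converse. If N ≡ 2 (mod 3) and N ≡ 1 (mod 11), then by the Chinese remainder theorem N ≡ 23 (mod 33). This is exactly N ≡ 23 (mod 33).

Both directions hold.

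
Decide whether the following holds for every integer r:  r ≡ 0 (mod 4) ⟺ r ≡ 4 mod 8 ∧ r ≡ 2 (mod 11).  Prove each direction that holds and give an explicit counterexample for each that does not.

(⇒) fails; (⇐) holds.

Forward direction. This fails: r = 0 gives 0 ≡ 0 (mod 4) but 0 ≡ 0 (mod 8), so the conjunction on the right does not hold.

Converse. If r ≡ 4 (mod 8) and r ≡ 2 (mod 11), then by the Chinese remainder theorem r ≡ 68 (mod 88). Since 68 ≡ 0 (mod 4) and 4 ∣ 88, we get r ≡ 0 (mod 4).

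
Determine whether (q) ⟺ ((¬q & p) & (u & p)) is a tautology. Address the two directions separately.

(⇒) fails and (⇐) fails.

Forward direction. This fails. Under u = F, q = T, p = F, the left side is true but the right side is false.

Converse. This fails. Under u = T, q = F, p = T, the left side is false but the right side is true.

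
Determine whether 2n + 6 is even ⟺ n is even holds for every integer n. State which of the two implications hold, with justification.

Only the converse holds.

Forward direction. This fails: take n = 1. Then 2n + 6 = 8, which is even, yet n = 1 is odd, not even.

Converse. Suppose n is even. Since 2 is even, 2n is even for every n, so 2n + 6 has the same parity as 6, which is even. Hence 2n + 6 is even.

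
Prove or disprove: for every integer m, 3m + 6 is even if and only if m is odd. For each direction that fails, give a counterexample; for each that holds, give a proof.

Neither implication holds.

(→) This fails: m = 2 gives 3m + 6 = 12, which is even, but 2 is even, not odd.

(←) This also fails: m = 5 is odd, but 3m + 6 = 21 is odd, not even.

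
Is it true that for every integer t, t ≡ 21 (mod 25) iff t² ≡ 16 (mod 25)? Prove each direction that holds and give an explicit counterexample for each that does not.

Only the forward implication holds.

(⇒) Suppose t ≡ 21 (mod 25). Write t = 25j + 21. Then (25j + 21)² = 625j² + 1050j + 441 = 25(25j² + 42j + 17) + 16, so t² ≡ 16 (mod 25).

(⇐) This fails: take t = 4. Then 4² = 16 ≡ 16 (mod 25), yet 4 ≡ 4 (mod 25), not 21.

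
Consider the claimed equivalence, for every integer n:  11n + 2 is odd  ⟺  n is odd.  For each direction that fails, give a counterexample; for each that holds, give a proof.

(⇒) Suppose 11n + 2 is odd. Since 11 is odd, 11n and n have the same parity, so 11n + 2 ≡ n + 2 (mod 2). As 2 is even, 11n + 2 is odd exactly when n is odd. Thus n is odd.

(⇐) Conversely, suppose n is odd; write n = 2j + 1. Then 11n + 2 = 11·(2j + 1) + 2 = 2·11j + 13, which is odd.

The biconditional holds.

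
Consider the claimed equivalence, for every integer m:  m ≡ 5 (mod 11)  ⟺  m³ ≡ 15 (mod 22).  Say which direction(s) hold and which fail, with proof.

Forward direction. This fails: take m = 16. Then 16 ≡ 5 (mod 11), but 16³ = 4096 ≡ 4 (mod 22), not 15.

Converse. The residues r modulo 22 with r³ ≡ 15 (mod 22) are exactly {5}, and each is ≡ 5 (mod 11).

The forward direction fails; the converse holds.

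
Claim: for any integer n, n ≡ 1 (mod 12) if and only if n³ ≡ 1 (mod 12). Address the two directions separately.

[⇐] Suppose n³ ≡ 1 (mod 12). The only residue r in {0, …, 11} with r³ ≡ 1 (mod 12) is r = 1, so n ≡ 1 (mod 12).

[⇒] Suppose n ≡ 1 (mod 12). Write n = 12j + 1. Then (12j + 1)³ = 1728j³ + 432j² + 36j + 1 = 12(144j³ + 36j² + 3j) + 1, so n³ ≡ 1 (mod 12).

The biconditional holds.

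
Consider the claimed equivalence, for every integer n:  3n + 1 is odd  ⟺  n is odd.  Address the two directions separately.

Neither direction holds.

(⇒) This fails: n = 0 gives 3n + 1 = 1, which is odd, but 0 is even, not odd.

(⇐) This also fails: n = 5 is odd, but 3n + 1 = 16 is even, not odd.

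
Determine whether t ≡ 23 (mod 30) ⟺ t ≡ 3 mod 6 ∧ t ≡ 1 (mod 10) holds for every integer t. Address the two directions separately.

(→) This fails: t = 23 gives 23 ≡ 23 (mod 30) but 23 ≡ 5 (mod 6), so the conjunction on the right does not hold.

(←) This fails: t = 21 satisfies both congruences on the right (21 ≡ 3 mod 6 and 21 ≡ 1 mod 10) yet 21 ≡ 21 (mod 30), not 23.

Both directions fail.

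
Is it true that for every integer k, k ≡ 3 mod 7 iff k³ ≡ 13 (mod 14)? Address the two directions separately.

Both directions fail.

[⇒] This fails: take k = 10. Then 10 ≡ 3 (mod 7), but 10³ = 1000 ≡ 6 (mod 14), not 13.

[⇐] This fails: take k = 5. Then 5³ = 125 ≡ 13 (mod 14), yet 5 ≡ 5 (mod 7), not 3.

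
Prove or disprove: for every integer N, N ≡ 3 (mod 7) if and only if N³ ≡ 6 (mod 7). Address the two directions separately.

Only the forward implication holds.

Forward direction. Suppose N ≡ 3 (mod 7). Write N = 7j + 3. Then (7j + 3)³ = 343j³ + 441j² + 189j + 27 = 7(49j³ + 63j² + 27j + 3) + 6, so N³ ≡ 6 (mod 7).

Converse. This fails: take N = 5. Then 5³ = 125 ≡ 6 (mod 7), yet 5 ≡ 5 (mod 7), not 3.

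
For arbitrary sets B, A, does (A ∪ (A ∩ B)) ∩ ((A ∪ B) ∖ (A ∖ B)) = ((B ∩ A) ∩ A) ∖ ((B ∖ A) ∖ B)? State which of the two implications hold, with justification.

Forward inclusion. Let x ∈ (A ∪ (A ∩ B)) ∩ ((A ∪ B) ∖ (A ∖ B)). Then x ∈ B ∩ A, from which x ∈ ((B ∩ A) ∩ A) ∖ ((B ∖ A) ∖ B).

Reverse inclusion. Let x ∈ ((B ∩ A) ∩ A) ∖ ((B ∖ A) ∖ B). Then x ∈ B ∩ A, from which x ∈ (A ∪ (A ∩ B)) ∩ ((A ∪ B) ∖ (A ∖ B)).

Both inclusions hold.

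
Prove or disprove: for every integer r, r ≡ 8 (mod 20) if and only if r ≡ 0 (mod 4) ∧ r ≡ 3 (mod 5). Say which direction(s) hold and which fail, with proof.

[⇒] Suppose r ≡ 8 (mod 20); write r = 20j + 8. Since 4 ∣ 20, reducing mod 4 gives r ≡ 8 ≡ 0 (mod 4); since 5 ∣ 20, reducing mod 5 gives r ≡ 8 ≡ 3 (mod 5).

[⇐] Conversely, if r ≡ 0 (mod 4) and r ≡ 3 (mod 5), then by the Chinese remainder theorem r ≡ 8 (mod 20). This is exactly r ≡ 8 (mod 20).

Both implications hold.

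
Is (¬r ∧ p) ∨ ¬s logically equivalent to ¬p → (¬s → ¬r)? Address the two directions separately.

Neither implication holds.

(→) This fails. Under r = T, p = F, s = F, the left side is true but the right side is false.

(←) This fails. Under r = F, p = F, s = T, the left side is false but the right side is true.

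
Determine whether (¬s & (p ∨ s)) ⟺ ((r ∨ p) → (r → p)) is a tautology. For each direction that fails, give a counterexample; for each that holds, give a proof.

Only the forward implication holds.

(⟹) Assume the antecedent. If r is true, the antecedent forces (r = T, s = F, p = T), and (r ∨ p) → (r → p) holds there. If r is false, (r ∨ p) → (r → p) reduces to true regardless of the other variables. Either way (r ∨ p) → (r → p) holds.

(⟸) This fails. Under r = F, s = F, p = F, the left side is false but the right side is true.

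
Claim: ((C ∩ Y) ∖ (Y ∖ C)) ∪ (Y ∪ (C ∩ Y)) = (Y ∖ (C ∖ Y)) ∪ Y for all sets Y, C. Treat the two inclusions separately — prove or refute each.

(⟸) Let x ∈ (Y ∖ (C ∖ Y)) ∪ Y. Then either x ∈ Y and x ∉ C; or x ∈ Y ∩ C. In each case x ∈ ((C ∩ Y) ∖ (Y ∖ C)) ∪ (Y ∪ (C ∩ Y)), so (Y ∖ (C ∖ Y)) ∪ Y ⊆ ((C ∩ Y) ∖ (Y ∖ C)) ∪ (Y ∪ (C ∩ Y)).

(⟹) Let x ∈ ((C ∩ Y) ∖ (Y ∖ C)) ∪ (Y ∪ (C ∩ Y)). Then either x ∈ Y and x ∉ C; or x ∈ Y ∩ C. In each case x ∈ (Y ∖ (C ∖ Y)) ∪ Y, so ((C ∩ Y) ∖ (Y ∖ C)) ∪ (Y ∪ (C ∩ Y)) ⊆ (Y ∖ (C ∖ Y)) ∪ Y.

Both inclusions hold.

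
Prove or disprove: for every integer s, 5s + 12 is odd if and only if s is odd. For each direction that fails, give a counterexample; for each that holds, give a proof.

The biconditional holds.

(⟸) Suppose s is odd; write s = 2j + 1. Then 5s + 12 = 5·(2j + 1) + 12 = 2·5j + 17, which is odd.

(⟹) Suppose 5s + 12 is odd. Since 5 is odd, 5s and s have the same parity, so 5s + 12 ≡ s + 12 (mod 2). As 12 is even, 5s + 12 is odd exactly when s is odd. Thus s is odd.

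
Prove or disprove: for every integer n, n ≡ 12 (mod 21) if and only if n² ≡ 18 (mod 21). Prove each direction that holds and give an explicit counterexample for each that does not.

The forward direction holds; the converse fails.

(⟹) Suppose n ≡ 12 (mod 21). Write n = 21j + 12. Then (21j + 12)² = 441j² + 504j + 144 = 21(21j² + 24j + 6) + 18, so n² ≡ 18 (mod 21).

(⟸) This fails: take n = 9. Then 9² = 81 ≡ 18 (mod 21), yet 9 ≡ 9 (mod 21), not 12.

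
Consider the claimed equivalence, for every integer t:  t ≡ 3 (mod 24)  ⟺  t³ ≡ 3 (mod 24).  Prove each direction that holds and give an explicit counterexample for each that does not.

(→) Suppose t ≡ 3 (mod 24). Write t = 24j + 3. Then (24j + 3)³ = 13824j³ + 5184j² + 648j + 27 = 24(576j³ + 216j² + 27j + 1) + 3, so t³ ≡ 3 (mod 24).

(←) Conversely, suppose t³ ≡ 3 (mod 24). The only residue r in {0, …, 23} with r³ ≡ 3 (mod 24) is r = 3, so t ≡ 3 (mod 24).

Both directions hold; the statement is true.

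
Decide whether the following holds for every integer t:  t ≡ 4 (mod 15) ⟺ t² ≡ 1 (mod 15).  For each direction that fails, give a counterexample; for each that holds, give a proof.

The forward direction holds; the converse fails.

(⟹) Suppose t ≡ 4 (mod 15). Write t = 15j + 4. Then (15j + 4)² = 225j² + 120j + 16 = 15(15j² + 8j + 1) + 1, so t² ≡ 1 (mod 15).

(⟸) This fails: take t = 1. Then 1² = 1 ≡ 1 (mod 15), yet 1 ≡ 1 (mod 15), not 4.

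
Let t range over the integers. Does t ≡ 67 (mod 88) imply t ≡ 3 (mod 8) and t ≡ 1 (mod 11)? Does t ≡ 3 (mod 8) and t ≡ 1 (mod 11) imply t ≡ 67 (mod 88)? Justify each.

Equivalent; both directions hold.

[⇒] Suppose t ≡ 67 (mod 88); write t = 88j + 67. Since 8 ∣ 88, reducing mod 8 gives t ≡ 67 ≡ 3 (mod 8); since 11 ∣ 88, reducing mod 11 gives t ≡ 67 ≡ 1 (mod 11).

[⇐] Conversely, if t ≡ 3 (mod 8) and t ≡ 1 (mod 11), then by the Chinese remainder theorem t ≡ 67 (mod 88). This is exactly t ≡ 67 (mod 88).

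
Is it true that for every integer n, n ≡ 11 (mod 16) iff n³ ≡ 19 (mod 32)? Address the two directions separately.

(⇒) fails; (⇐) holds.

(⇒) This fails: take n = 27. Then 27 ≡ 11 (mod 16), but 27³ = 19683 ≡ 3 (mod 32), not 19.

(⇐) Conversely, the residues r modulo 32 with r³ ≡ 19 (mod 32) are exactly {11}, and each is ≡ 11 (mod 16).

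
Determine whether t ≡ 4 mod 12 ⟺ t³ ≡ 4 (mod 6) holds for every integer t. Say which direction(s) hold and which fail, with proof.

(⇒) Suppose t ≡ 4 (mod 12). Then t³ ≡ 4³ = 64 (mod 12), and since 6 ∣ 12, also t³ ≡ 4 (mod 6).

(⇐) This fails: take t = 10. Then 10³ = 1000 ≡ 4 (mod 6), yet 10 ≡ 10 (mod 12), not 4.

The forward direction holds; the converse fails.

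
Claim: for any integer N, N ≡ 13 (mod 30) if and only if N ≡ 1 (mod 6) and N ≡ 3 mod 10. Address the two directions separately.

Equivalent; both directions hold.

[⇐] If N ≡ 1 (mod 6) and N ≡ 3 (mod 10), then by the Chinese remainder theorem N ≡ 13 (mod 30). This is exactly N ≡ 13 (mod 30).

[⇒] Suppose N ≡ 13 (mod 30); write N = 30j + 13. Since 6 ∣ 30, reducing mod 6 gives N ≡ 13 ≡ 1 (mod 6); since 10 ∣ 30, reducing mod 10 gives N ≡ 13 ≡ 3 (mod 10).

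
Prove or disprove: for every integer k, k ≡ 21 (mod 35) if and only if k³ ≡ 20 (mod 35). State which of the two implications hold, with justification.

Neither direction holds.

[⇒] This fails: take k = 21. Then 21 ≡ 21 (mod 35), but 21³ = 9261 ≡ 21 (mod 35), not 20.

[⇐] This fails: take k = 5. Then 5³ = 125 ≡ 20 (mod 35), yet 5 ≡ 5 (mod 35), not 21.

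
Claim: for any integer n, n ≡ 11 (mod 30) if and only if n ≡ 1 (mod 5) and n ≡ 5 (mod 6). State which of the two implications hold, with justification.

Equivalent; both directions hold.

(⟹) Suppose n ≡ 11 (mod 30); write n = 30j + 11. Since 5 ∣ 30, reducing mod 5 gives n ≡ 11 ≡ 1 (mod 5); since 6 ∣ 30, reducing mod 6 gives n ≡ 11 ≡ 5 (mod 6).

(⟸) Conversely, if n ≡ 1 (mod 5) and n ≡ 5 (mod 6), then by the Chinese remainder theorem n ≡ 11 (mod 30). This is exactly n ≡ 11 (mod 30).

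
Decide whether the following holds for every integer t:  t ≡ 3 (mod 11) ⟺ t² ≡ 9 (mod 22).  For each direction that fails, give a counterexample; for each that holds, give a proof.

(→) This fails: take t = 14. Then 14 ≡ 3 (mod 11), but 14² = 196 ≡ 20 (mod 22), not 9.

(←) This fails: take t = 19. Then 19² = 361 ≡ 9 (mod 22), yet 19 ≡ 8 (mod 11), not 3.

(⇒) fails and (⇐) fails.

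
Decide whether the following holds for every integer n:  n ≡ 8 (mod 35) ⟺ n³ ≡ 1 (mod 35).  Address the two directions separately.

(⇒) fails and (⇐) fails.

(⇒) This fails: take n = 8. Then 8 ≡ 8 (mod 35), but 8³ = 512 ≡ 22 (mod 35), not 1.

(⇐) This fails: take n = 1. Then 1³ = 1 ≡ 1 (mod 35), yet 1 ≡ 1 (mod 35), not 8.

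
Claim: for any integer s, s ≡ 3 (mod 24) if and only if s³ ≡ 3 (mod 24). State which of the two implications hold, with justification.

Equivalent; both directions hold.

(→) Suppose s ≡ 3 (mod 24). Write s = 24j + 3. Then (24j + 3)³ = 13824j³ + 5184j² + 648j + 27 = 24(576j³ + 216j² + 27j + 1) + 3, so s³ ≡ 3 (mod 24).

(←) Conversely, suppose s³ ≡ 3 (mod 24). The only residue r in {0, …, 23} with r³ ≡ 3 (mod 24) is r = 3, so s ≡ 3 (mod 24).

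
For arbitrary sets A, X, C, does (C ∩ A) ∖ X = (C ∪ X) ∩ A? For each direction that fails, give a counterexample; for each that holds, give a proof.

(⊇) This inclusion fails. Take A = {1}, X = {1}, C = ∅; then 1 ∈ (C ∪ X) ∩ A but 1 ∉ (C ∩ A) ∖ X.

(⊆) Let x ∈ (C ∩ A) ∖ X. Then x ∈ A ∩ C and x ∉ X, from which x ∈ (C ∪ X) ∩ A.

(⊆) holds; (⊇) fails.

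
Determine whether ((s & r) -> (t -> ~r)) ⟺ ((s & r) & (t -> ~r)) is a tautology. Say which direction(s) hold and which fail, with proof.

(⇒) This fails. Under t = F, s = F, r = F, the left side is true but the right side is false.

(⇐) Assume the antecedent. If t is true, the antecedent cannot hold. If t is false, (s & r) -> (t -> ~r) reduces to true regardless of the other variables. Either way (s & r) -> (t -> ~r) holds.

Not equivalent: only (⇐) holds.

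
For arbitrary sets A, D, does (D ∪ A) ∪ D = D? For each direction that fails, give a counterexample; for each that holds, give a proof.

Reverse inclusion. Let x ∈ D. Then either x ∈ D and x ∉ A; or x ∈ A ∩ D. In each case x ∈ (D ∪ A) ∪ D, so D ⊆ (D ∪ A) ∪ D.

Forward inclusion. This inclusion fails. Take A = {1}, D = ∅; then 1 ∈ (D ∪ A) ∪ D but 1 ∉ D.

(⊆) fails; (⊇) holds.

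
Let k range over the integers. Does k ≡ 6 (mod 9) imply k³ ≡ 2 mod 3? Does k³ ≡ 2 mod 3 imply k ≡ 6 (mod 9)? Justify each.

Neither implication holds.

Forward direction. This fails: take k = 6. Then 6 ≡ 6 (mod 9), but 6³ = 216 ≡ 0 (mod 3), not 2.

Converse. This fails: take k = 2. Then 2³ = 8 ≡ 2 (mod 3), yet 2 ≡ 2 (mod 9), not 6.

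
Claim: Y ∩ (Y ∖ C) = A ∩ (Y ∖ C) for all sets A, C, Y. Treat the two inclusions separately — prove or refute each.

Only the reverse inclusion holds.

(⊆) This inclusion fails. Take A = ∅, C = ∅, Y = {1}; then 1 ∈ Y ∩ (Y ∖ C) but 1 ∉ A ∩ (Y ∖ C).

(⊇) Let x ∈ A ∩ (Y ∖ C). Then x ∈ A ∩ Y and x ∉ C, from which x ∈ Y ∩ (Y ∖ C).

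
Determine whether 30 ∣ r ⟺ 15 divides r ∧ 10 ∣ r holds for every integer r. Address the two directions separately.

Both directions hold; the statement is true.

(→) If 30 ∣ r, write r = 30q. Since 30 = 2·15, r = 15·(2q), so 15 ∣ r; and since 30 = 3·10, r = 10·(3q), so 10 ∣ r.

(←) Suppose 15 ∣ r and 10 ∣ r. Any common multiple of 15 and 10 is a multiple of their lcm; here lcm(15, 10) = 15·10/gcd(15, 10) = 150/5 = 30, so 30 ∣ r.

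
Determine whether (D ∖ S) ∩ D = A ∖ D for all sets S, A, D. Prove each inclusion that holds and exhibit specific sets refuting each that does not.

Neither inclusion holds.

(⊆) This inclusion fails. Take S = ∅, A = ∅, D = {1}; then 1 ∈ (D ∖ S) ∩ D but 1 ∉ A ∖ D.

(⊇) This inclusion fails. Take S = ∅, A = {1}, D = ∅; then 1 ∈ A ∖ D but 1 ∉ (D ∖ S) ∩ D.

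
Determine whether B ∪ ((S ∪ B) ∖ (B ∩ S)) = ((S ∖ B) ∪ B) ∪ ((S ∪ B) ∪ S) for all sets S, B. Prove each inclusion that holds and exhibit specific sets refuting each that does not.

Forward inclusion. Let x ∈ B ∪ ((S ∪ B) ∖ (B ∩ S)). Then either x ∈ S and x ∉ B; or x ∈ B and x ∉ S; or x ∈ S ∩ B. In each case x ∈ ((S ∖ B) ∪ B) ∪ ((S ∪ B) ∪ S), so B ∪ ((S ∪ B) ∖ (B ∩ S)) ⊆ ((S ∖ B) ∪ B) ∪ ((S ∪ B) ∪ S).

Reverse inclusion. Let x ∈ ((S ∖ B) ∪ B) ∪ ((S ∪ B) ∪ S). Then either x ∈ S and x ∉ B; or x ∈ B and x ∉ S; or x ∈ S ∩ B. In each case x ∈ B ∪ ((S ∪ B) ∖ (B ∩ S)), so ((S ∖ B) ∪ B) ∪ ((S ∪ B) ∪ S) ⊆ B ∪ ((S ∪ B) ∖ (B ∩ S)).

The two sets are equal.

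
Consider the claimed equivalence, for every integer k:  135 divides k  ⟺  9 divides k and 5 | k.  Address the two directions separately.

Only the forward implication holds.

[⇒] If 135 ∣ k, write k = 135q. Since 135 = 15·9, k = 9·(15q), so 9 ∣ k; and since 135 = 27·5, k = 5·(27q), so 5 ∣ k.

[⇐] This fails: take k = 45. Both 9 ∣ 45 and 5 ∣ 45, yet 45 is not a multiple of 135 (since 45 = 0·135 + 45), so 135 ∤ 45.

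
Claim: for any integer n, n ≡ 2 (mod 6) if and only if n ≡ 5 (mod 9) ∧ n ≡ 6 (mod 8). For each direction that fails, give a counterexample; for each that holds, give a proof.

Forward direction. This fails: n = 32 gives 32 ≡ 2 (mod 6) but 32 ≡ 0 (mod 8), so the conjunction on the right does not hold.

Converse. If n ≡ 5 (mod 9) and n ≡ 6 (mod 8), then by the Chinese remainder theorem n ≡ 14 (mod 72). Since 14 ≡ 2 (mod 6) and 6 ∣ 72, we get n ≡ 2 (mod 6).

Only the converse holds.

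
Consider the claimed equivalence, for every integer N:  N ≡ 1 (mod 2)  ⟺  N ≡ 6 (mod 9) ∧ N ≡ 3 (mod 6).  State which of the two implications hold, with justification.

(⇐) If N ≡ 6 (mod 9) and N ≡ 3 (mod 6), then by the Chinese remainder theorem N ≡ 15 (mod 18). Since 15 ≡ 1 (mod 2) and 2 ∣ 18, we get N ≡ 1 (mod 2).

(⇒) This fails: N = 1 gives 1 ≡ 1 (mod 2) but 1 ≡ 1 (mod 9), so the conjunction on the right does not hold.

(⇒) fails; (⇐) holds.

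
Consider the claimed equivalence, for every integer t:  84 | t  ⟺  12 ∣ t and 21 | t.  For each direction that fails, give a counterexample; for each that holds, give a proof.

Both directions hold.

Converse. Suppose 12 ∣ t and 21 ∣ t. Any common multiple of 12 and 21 is a multiple of their lcm; here lcm(12, 21) = 12·21/gcd(12, 21) = 252/3 = 84, so 84 ∣ t.

Forward direction. If 84 ∣ t, write t = 84q. Since 84 = 7·12, t = 12·(7q), so 12 ∣ t; and since 84 = 4·21, t = 21·(4q), so 21 ∣ t.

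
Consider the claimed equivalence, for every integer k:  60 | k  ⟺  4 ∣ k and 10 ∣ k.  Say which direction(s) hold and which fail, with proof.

Only the forward direction holds.

(⟹) If 60 ∣ k, write k = 60q. Since 60 = 15·4, k = 4·(15q), so 4 ∣ k; and since 60 = 6·10, k = 10·(6q), so 10 ∣ k.

(⟸) This fails: take k = 20. Both 4 ∣ 20 and 10 ∣ 20, yet 20 is not a multiple of 60 (since 20 = 0·60 + 20), so 60 ∤ 20.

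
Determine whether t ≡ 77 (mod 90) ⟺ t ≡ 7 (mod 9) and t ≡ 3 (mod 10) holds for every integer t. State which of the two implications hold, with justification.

Neither direction holds.

[⇒] This fails: t = 77 gives 77 ≡ 77 (mod 90) but 77 ≡ 5 (mod 9), so the conjunction on the right does not hold.

[⇐] This fails: t = 43 satisfies both congruences on the right (43 ≡ 7 mod 9 and 43 ≡ 3 mod 10) yet 43 ≡ 43 (mod 90), not 77.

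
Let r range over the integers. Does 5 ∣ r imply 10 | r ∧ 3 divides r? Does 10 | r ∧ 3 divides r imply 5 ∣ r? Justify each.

(⇒) fails; (⇐) holds.

(⟹) This fails: take r = 5. Certainly 5 ∣ 5, but 10 ∤ 5.

(⟸) Suppose 10 ∣ r and 3 ∣ r. Any common multiple of 10 and 3 is a multiple of their lcm; here gcd(10, 3) = 1, so lcm(10, 3) = 10·3 = 30, so 30 ∣ r. Since 5 ∣ 30, it follows that 5 ∣ r.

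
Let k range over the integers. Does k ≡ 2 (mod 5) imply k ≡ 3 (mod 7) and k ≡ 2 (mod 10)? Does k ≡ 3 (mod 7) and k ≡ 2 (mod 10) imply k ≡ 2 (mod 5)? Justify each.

[⇒] This fails: k = 32 gives 32 ≡ 2 (mod 5) but 32 ≡ 4 (mod 7), so the conjunction on the right does not hold.

[⇐] Conversely, if k ≡ 3 (mod 7) and k ≡ 2 (mod 10), then by the Chinese remainder theorem k ≡ 52 (mod 70). Since 52 ≡ 2 (mod 5) and 5 ∣ 70, we get k ≡ 2 (mod 5).

Only the converse holds.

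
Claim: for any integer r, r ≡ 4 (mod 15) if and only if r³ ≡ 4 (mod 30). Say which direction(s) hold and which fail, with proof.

The forward direction fails; the converse holds.

[⇐] The residues r modulo 30 with r³ ≡ 4 (mod 30) are exactly {4}, and each is ≡ 4 (mod 15).

[⇒] This fails: take r = 19. Then 19 ≡ 4 (mod 15), but 19³ = 6859 ≡ 19 (mod 30), not 4.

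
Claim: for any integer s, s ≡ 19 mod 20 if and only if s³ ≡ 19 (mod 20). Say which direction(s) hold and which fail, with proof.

Converse. Suppose s³ ≡ 19 (mod 20). The only residue r in {0, …, 19} with r³ ≡ 19 (mod 20) is r = 19, so s ≡ 19 (mod 20).

Forward direction. Suppose s ≡ 19 mod 20. Write s = 20j + 19. Then (20j + 19)³ = 8000j³ + 22800j² + 21660j + 6859 = 20(400j³ + 1140j² + 1083j + 342) + 19, so s³ ≡ 19 (mod 20).

Both directions hold.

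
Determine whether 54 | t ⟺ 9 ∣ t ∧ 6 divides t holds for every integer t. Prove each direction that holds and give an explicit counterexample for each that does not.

Only the forward implication holds.

(⇒) If 54 ∣ t, write t = 54q. Since 54 = 6·9, t = 9·(6q), so 9 ∣ t; and since 54 = 9·6, t = 6·(9q), so 6 ∣ t.

(⇐) This fails: take t = 18. Both 9 ∣ 18 and 6 ∣ 18, yet 18 is not a multiple of 54 (since 18 = 0·54 + 18), so 54 ∤ 18.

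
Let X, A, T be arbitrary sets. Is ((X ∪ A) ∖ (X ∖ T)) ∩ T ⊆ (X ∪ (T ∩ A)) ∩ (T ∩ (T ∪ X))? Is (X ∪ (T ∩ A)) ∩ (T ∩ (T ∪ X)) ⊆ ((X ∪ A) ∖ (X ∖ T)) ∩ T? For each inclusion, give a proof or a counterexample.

(⟸) Let x ∈ (X ∪ (T ∩ A)) ∩ (T ∩ (T ∪ X)). Then either x ∈ X ∩ T and x ∉ A; or x ∈ A ∩ T and x ∉ X; or x ∈ X ∩ A ∩ T. In each case x ∈ ((X ∪ A) ∖ (X ∖ T)) ∩ T, so (X ∪ (T ∩ A)) ∩ (T ∩ (T ∪ X)) ⊆ ((X ∪ A) ∖ (X ∖ T)) ∩ T.

(⟹) Let x ∈ ((X ∪ A) ∖ (X ∖ T)) ∩ T. Then either x ∈ X ∩ T and x ∉ A; or x ∈ A ∩ T and x ∉ X; or x ∈ X ∩ A ∩ T. In each case x ∈ (X ∪ (T ∩ A)) ∩ (T ∩ (T ∪ X)), so ((X ∪ A) ∖ (X ∖ T)) ∩ T ⊆ (X ∪ (T ∩ A)) ∩ (T ∩ (T ∪ X)).

Both inclusions hold.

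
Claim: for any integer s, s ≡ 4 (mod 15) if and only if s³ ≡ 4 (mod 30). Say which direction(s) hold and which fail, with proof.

(⇒) fails; (⇐) holds.

[⇐] The residues r modulo 30 with r³ ≡ 4 (mod 30) are exactly {4}, and each is ≡ 4 (mod 15).

[⇒] This fails: take s = 19. Then 19 ≡ 4 (mod 15), but 19³ = 6859 ≡ 19 (mod 30), not 4.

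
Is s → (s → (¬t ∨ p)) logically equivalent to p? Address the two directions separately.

Not equivalent: only (⇐) holds.

(⇒) This fails. Under p = F, t = F, s = F, the left side is true but the right side is false.

(⇐) Assume the antecedent. If p is true, s → (s → (¬t ∨ p)) reduces to true regardless of the other variables. If p is false, the antecedent cannot hold. Either way s → (s → (¬t ∨ p)) holds.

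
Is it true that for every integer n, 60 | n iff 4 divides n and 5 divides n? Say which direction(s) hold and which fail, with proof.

(⇒) holds; (⇐) fails.

(⇒) If 60 ∣ n, write n = 60q. Since 60 = 15·4, n = 4·(15q), so 4 ∣ n; and since 60 = 12·5, n = 5·(12q), so 5 ∣ n.

(⇐) This fails: take n = 20. Both 4 ∣ 20 and 5 ∣ 20, yet 20 is not a multiple of 60 (since 20 = 0·60 + 20), so 60 ∤ 20.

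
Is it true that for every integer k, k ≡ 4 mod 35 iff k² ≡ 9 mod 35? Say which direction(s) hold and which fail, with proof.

Neither direction holds.

Forward direction. This fails: take k = 4. Then 4 ≡ 4 (mod 35), but 4² = 16 ≡ 16 (mod 35), not 9.

Converse. This fails: take k = 3. Then 3² = 9 ≡ 9 (mod 35), yet 3 ≡ 3 (mod 35), not 4.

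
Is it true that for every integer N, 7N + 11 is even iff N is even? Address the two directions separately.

[⇒] This fails: N = 3 gives 7N + 11 = 32, which is even, but 3 is odd, not even.

[⇐] This also fails: N = 0 is even, but 7N + 11 = 11 is odd, not even.

Neither direction holds.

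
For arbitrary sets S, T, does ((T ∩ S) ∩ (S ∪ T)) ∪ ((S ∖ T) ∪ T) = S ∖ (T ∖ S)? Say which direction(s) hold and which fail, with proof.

The sets are not equal: only the reverse inclusion holds.

(⊇) Let x ∈ S ∖ (T ∖ S). Then either x ∈ S and x ∉ T; or x ∈ S ∩ T. In each case x ∈ ((T ∩ S) ∩ (S ∪ T)) ∪ ((S ∖ T) ∪ T), so S ∖ (T ∖ S) ⊆ ((T ∩ S) ∩ (S ∪ T)) ∪ ((S ∖ T) ∪ T).

(⊆) This inclusion fails. Take S = ∅, T = {1}; then 1 ∈ ((T ∩ S) ∩ (S ∪ T)) ∪ ((S ∖ T) ∪ T) but 1 ∉ S ∖ (T ∖ S).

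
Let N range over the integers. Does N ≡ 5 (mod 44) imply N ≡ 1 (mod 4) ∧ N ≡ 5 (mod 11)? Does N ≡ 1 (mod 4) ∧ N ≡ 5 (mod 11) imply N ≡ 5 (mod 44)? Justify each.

(⇐) If N ≡ 1 (mod 4) and N ≡ 5 (mod 11), then by the Chinese remainder theorem N ≡ 5 (mod 44). This is exactly N ≡ 5 (mod 44).

(⇒) Suppose N ≡ 5 (mod 44); write N = 44j + 5. Since 4 ∣ 44, reducing mod 4 gives N ≡ 5 ≡ 1 (mod 4); since 11 ∣ 44, reducing mod 11 gives N ≡ 5 (mod 11).

Both directions hold; the statement is true.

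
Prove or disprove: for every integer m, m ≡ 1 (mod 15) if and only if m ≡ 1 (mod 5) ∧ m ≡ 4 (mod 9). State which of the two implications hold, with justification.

Only the reverse direction holds.

(→) This fails: m = 16 gives 16 ≡ 1 (mod 15) but 16 ≡ 7 (mod 9), so the conjunction on the right does not hold.

(←) Conversely, if m ≡ 1 (mod 5) and m ≡ 4 (mod 9), then by the Chinese remainder theorem m ≡ 31 (mod 45). Since 31 ≡ 1 (mod 15) and 15 ∣ 45, we get m ≡ 1 (mod 15).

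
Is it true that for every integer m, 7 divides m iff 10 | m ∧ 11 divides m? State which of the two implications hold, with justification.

(→) This fails: take m = 7. Certainly 7 ∣ 7, but 10 ∤ 7.

(←) This fails: take m = 110. Both 10 ∣ 110 and 11 ∣ 110, yet 110 is not a multiple of 7 (since 110 = 15·7 + 5), so 7 ∤ 110.

Neither implication holds.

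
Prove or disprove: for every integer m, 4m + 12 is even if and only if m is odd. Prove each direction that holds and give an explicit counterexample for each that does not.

(⟹) This fails: take m = 4. Then 4m + 12 = 28, which is even, yet m = 4 is even, not odd.

(⟸) Suppose m is odd. Since 4 is even, 4m is even for every m, so 4m + 12 has the same parity as 12, which is even. Hence 4m + 12 is even.

The forward direction fails; the converse holds.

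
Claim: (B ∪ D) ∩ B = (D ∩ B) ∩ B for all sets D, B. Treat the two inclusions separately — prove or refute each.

(⊆) fails; (⊇) holds.

Reverse inclusion. Let x ∈ (D ∩ B) ∩ B. Then x ∈ D ∩ B, from which x ∈ (B ∪ D) ∩ B.

Forward inclusion. This inclusion fails. Take D = ∅, B = {1}; then 1 ∈ (B ∪ D) ∩ B but 1 ∉ (D ∩ B) ∩ B.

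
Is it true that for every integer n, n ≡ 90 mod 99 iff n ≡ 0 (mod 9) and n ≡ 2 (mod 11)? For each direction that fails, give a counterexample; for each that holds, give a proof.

(⇒) Suppose n ≡ 90 (mod 99); write n = 99j + 90. Since 9 ∣ 99, reducing mod 9 gives n ≡ 90 ≡ 0 (mod 9); since 11 ∣ 99, reducing mod 11 gives n ≡ 90 ≡ 2 (mod 11).

(⇐) Conversely, if n ≡ 0 (mod 9) and n ≡ 2 (mod 11), then by the Chinese remainder theorem n ≡ 90 (mod 99). This is exactly n ≡ 90 (mod 99).

Both directions hold; the statement is true.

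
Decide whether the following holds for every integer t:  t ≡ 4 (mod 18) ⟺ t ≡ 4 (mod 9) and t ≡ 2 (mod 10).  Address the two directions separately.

(←) If t ≡ 4 (mod 9) and t ≡ 2 (mod 10), then by the Chinese remainder theorem t ≡ 22 (mod 90). Since 22 ≡ 4 (mod 18) and 18 ∣ 90, we get t ≡ 4 (mod 18).

(→) This fails: t = 4 gives 4 ≡ 4 (mod 18) but 4 ≡ 4 (mod 10), so the conjunction on the right does not hold.

Only the converse holds.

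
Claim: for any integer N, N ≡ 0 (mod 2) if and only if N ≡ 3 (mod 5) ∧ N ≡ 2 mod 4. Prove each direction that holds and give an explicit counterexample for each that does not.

(←) If N ≡ 3 (mod 5) and N ≡ 2 (mod 4), then by the Chinese remainder theorem N ≡ 18 (mod 20). Since 18 ≡ 0 (mod 2) and 2 ∣ 20, we get N ≡ 0 (mod 2).

(→) This fails: N = 0 gives 0 ≡ 0 (mod 2) but 0 ≡ 0 (mod 5), so the conjunction on the right does not hold.

The forward direction fails; the converse holds.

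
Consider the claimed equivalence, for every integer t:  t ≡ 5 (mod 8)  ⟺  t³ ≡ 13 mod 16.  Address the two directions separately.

Only the reverse direction holds.

Converse. The residues r modulo 16 with r³ ≡ 13 (mod 16) are exactly {5}, and each is ≡ 5 (mod 8).

Forward direction. This fails: take t = 13. Then 13 ≡ 5 (mod 8), but 13³ = 2197 ≡ 5 (mod 16), not 13.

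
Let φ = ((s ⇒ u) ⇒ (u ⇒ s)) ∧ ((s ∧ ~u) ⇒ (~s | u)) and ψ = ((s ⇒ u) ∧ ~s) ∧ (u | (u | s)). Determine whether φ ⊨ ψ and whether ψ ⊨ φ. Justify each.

(⇒) fails and (⇐) fails.

(⟹) This fails. Under s = F, u = F, the left side is true but the right side is false.

(⟸) This fails. Under s = F, u = T, the left side is false but the right side is true.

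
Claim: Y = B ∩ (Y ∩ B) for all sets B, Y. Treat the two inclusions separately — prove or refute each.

Only the reverse inclusion holds.

(⊆) This inclusion fails. Take B = ∅, Y = {1}; then 1 ∈ Y but 1 ∉ B ∩ (Y ∩ B).

(⊇) Let x ∈ B ∩ (Y ∩ B). Then x ∈ B ∩ Y, from which x ∈ Y.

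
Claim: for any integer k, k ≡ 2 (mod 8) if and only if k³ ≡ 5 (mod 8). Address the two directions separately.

Neither direction holds.

[⇒] This fails: take k = 2. Then 2 ≡ 2 (mod 8), but 2³ = 8 ≡ 0 (mod 8), not 5.

[⇐] This fails: take k = 5. Then 5³ = 125 ≡ 5 (mod 8), yet 5 ≡ 5 (mod 8), not 2.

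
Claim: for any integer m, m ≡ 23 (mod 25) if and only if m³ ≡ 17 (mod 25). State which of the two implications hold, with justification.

(→) Suppose m ≡ 23 (mod 25). Write m = 25j + 23. Then (25j + 23)³ = 15625j³ + 43125j² + 39675j + 12167 = 25(625j³ + 1725j² + 1587j + 486) + 17, so m³ ≡ 17 (mod 25).

(←) Conversely, suppose m³ ≡ 17 (mod 25). The only residue r in {0, …, 24} with r³ ≡ 17 (mod 25) is r = 23, so m ≡ 23 (mod 25).

Both directions hold.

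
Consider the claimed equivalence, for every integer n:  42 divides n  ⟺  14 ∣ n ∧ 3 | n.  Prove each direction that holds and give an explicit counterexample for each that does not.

The biconditional holds.

[⇒] If 42 ∣ n, write n = 42q. Since 42 = 3·14, n = 14·(3q), so 14 ∣ n; and since 42 = 14·3, n = 3·(14q), so 3 ∣ n.

[⇐] Suppose 14 ∣ n and 3 ∣ n. Any common multiple of 14 and 3 is a multiple of their lcm; here gcd(14, 3) = 1, so lcm(14, 3) = 14·3 = 42, so 42 ∣ n.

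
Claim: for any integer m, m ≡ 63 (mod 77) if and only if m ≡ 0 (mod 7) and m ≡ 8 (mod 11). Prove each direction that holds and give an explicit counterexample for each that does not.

Both implications hold.

[⇒] Suppose m ≡ 63 (mod 77); write m = 77j + 63. Since 7 ∣ 77, reducing mod 7 gives m ≡ 63 ≡ 0 (mod 7); since 11 ∣ 77, reducing mod 11 gives m ≡ 63 ≡ 8 (mod 11).

[⇐] Conversely, if m ≡ 0 (mod 7) and m ≡ 8 (mod 11), then by the Chinese remainder theorem m ≡ 63 (mod 77). This is exactly m ≡ 63 (mod 77).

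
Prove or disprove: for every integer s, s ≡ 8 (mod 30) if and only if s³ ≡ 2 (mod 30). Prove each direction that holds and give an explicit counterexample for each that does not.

Both directions hold.

(⇒) Suppose s ≡ 8 (mod 30). Write s = 30j + 8. Then (30j + 8)³ = 27000j³ + 21600j² + 5760j + 512 = 30(900j³ + 720j² + 192j + 17) + 2, so s³ ≡ 2 (mod 30).

(⇐) Conversely, suppose s³ ≡ 2 (mod 30). The only residue r in {0, …, 29} with r³ ≡ 2 (mod 30) is r = 8, so s ≡ 8 (mod 30).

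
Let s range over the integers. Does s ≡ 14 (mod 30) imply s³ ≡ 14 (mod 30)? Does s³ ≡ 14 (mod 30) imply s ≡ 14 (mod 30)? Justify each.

Equivalent; both directions hold.

(⟹) Suppose s ≡ 14 (mod 30). Write s = 30j + 14. Then (30j + 14)³ = 27000j³ + 37800j² + 17640j + 2744 = 30(900j³ + 1260j² + 588j + 91) + 14, so s³ ≡ 14 (mod 30).

(⟸) Conversely, suppose s³ ≡ 14 (mod 30). The only residue r in {0, …, 29} with r³ ≡ 14 (mod 30) is r = 14, so s ≡ 14 (mod 30).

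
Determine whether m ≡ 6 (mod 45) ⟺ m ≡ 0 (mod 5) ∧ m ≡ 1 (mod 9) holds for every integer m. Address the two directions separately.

Neither implication holds.

(→) This fails: m = 6 gives 6 ≡ 6 (mod 45) but 6 ≡ 1 (mod 5), so the conjunction on the right does not hold.

(←) This fails: m = 10 satisfies both congruences on the right (10 ≡ 0 mod 5 and 10 ≡ 1 mod 9) yet 10 ≡ 10 (mod 45), not 6.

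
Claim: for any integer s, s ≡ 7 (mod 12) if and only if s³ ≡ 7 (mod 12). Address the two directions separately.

[⇐] For the converse, argue contrapositively. If s ≢ 7 (mod 12), then s is congruent to one of 0, 1, 2, 3, 4, 5, 6, 8, 9, 10, 11 modulo 12, and these give s³ ≡ 0, 1, 8, 3, 4, 5, 0, 8, 9, 4, 11 respectively — never 7.

[⇒] Suppose s ≡ 7 (mod 12). Write s = 12j + 7. Then (12j + 7)³ = 1728j³ + 3024j² + 1764j + 343 = 12(144j³ + 252j² + 147j + 28) + 7, so s³ ≡ 7 (mod 12).

Both directions hold.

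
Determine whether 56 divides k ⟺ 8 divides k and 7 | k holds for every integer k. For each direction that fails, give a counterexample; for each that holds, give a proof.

The biconditional holds.

(⟹) If 56 ∣ k, write k = 56q. Since 56 = 7·8, k = 8·(7q), so 8 ∣ k; and since 56 = 8·7, k = 7·(8q), so 7 ∣ k.

(⟸) Suppose 8 ∣ k and 7 ∣ k. Any common multiple of 8 and 7 is a multiple of their lcm; here gcd(8, 7) = 1, so lcm(8, 7) = 8·7 = 56, so 56 ∣ k.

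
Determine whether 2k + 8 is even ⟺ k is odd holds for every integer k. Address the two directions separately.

Forward direction. This fails: take k = 2. Then 2k + 8 = 12, which is even, yet k = 2 is even, not odd.

Converse. Suppose k is odd. Since 2 is even, 2k is even for every k, so 2k + 8 has the same parity as 8, which is even. Hence 2k + 8 is even.

Only the converse holds.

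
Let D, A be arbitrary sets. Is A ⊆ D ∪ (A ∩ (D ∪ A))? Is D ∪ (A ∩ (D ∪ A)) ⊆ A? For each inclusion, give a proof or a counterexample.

The sets are not equal: only the forward inclusion holds.

(⊆) Let x ∈ A. Then either x ∈ A and x ∉ D; or x ∈ D ∩ A. In each case x ∈ D ∪ (A ∩ (D ∪ A)), so A ⊆ D ∪ (A ∩ (D ∪ A)).

(⊇) This inclusion fails. Take D = {1}, A = ∅; then 1 ∈ D ∪ (A ∩ (D ∪ A)) but 1 ∉ A.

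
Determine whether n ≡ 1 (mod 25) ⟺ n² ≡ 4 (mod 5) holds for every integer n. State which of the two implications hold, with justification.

Forward direction. This fails: take n = 1. Then 1 ≡ 1 (mod 25), but 1² = 1 ≡ 1 (mod 5), not 4.

Converse. This fails: take n = 2. Then 2² = 4 ≡ 4 (mod 5), yet 2 ≡ 2 (mod 25), not 1.

Neither implication holds.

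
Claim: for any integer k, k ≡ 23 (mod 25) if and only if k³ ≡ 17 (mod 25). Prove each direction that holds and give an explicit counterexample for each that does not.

[⇒] Suppose k ≡ 23 (mod 25). Write k = 25j + 23. Then (25j + 23)³ = 15625j³ + 43125j² + 39675j + 12167 = 25(625j³ + 1725j² + 1587j + 486) + 17, so k³ ≡ 17 (mod 25).

[⇐] Conversely, suppose k³ ≡ 17 (mod 25). The only residue r in {0, …, 24} with r³ ≡ 17 (mod 25) is r = 23, so k ≡ 23 (mod 25).

Both directions hold; the statement is true.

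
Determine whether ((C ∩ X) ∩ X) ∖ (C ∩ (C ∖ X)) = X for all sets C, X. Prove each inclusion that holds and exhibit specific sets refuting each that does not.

(⊇) This inclusion fails. Take C = ∅, X = {1}; then 1 ∈ X but 1 ∉ ((C ∩ X) ∩ X) ∖ (C ∩ (C ∖ X)).

(⊆) Let x ∈ ((C ∩ X) ∩ X) ∖ (C ∩ (C ∖ X)). Then x ∈ C ∩ X, from which x ∈ X.

The sets are not equal: only the forward inclusion holds.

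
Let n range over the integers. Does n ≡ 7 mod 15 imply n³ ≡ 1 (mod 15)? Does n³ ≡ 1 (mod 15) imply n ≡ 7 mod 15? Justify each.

Both directions fail.

[⇒] This fails: take n = 7. Then 7 ≡ 7 (mod 15), but 7³ = 343 ≡ 13 (mod 15), not 1.

[⇐] This fails: take n = 1. Then 1³ = 1 ≡ 1 (mod 15), yet 1 ≡ 1 (mod 15), not 7.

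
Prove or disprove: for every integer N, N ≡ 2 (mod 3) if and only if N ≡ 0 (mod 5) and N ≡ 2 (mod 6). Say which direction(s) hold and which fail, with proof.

Only the converse holds.

Converse. If N ≡ 0 (mod 5) and N ≡ 2 (mod 6), then by the Chinese remainder theorem N ≡ 20 (mod 30). Since 20 ≡ 2 (mod 3) and 3 ∣ 30, we get N ≡ 2 (mod 3).

Forward direction. This fails: N = 2 gives 2 ≡ 2 (mod 3) but 2 ≡ 2 (mod 5), so the conjunction on the right does not hold.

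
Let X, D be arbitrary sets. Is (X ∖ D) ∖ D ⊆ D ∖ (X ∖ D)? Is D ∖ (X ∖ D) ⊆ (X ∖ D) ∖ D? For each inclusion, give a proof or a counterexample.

(⟹) This inclusion fails. Take X = {1}, D = ∅; then 1 ∈ (X ∖ D) ∖ D but 1 ∉ D ∖ (X ∖ D).

(⟸) This inclusion fails. Take X = ∅, D = {1}; then 1 ∈ D ∖ (X ∖ D) but 1 ∉ (X ∖ D) ∖ D.

Both inclusions fail.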